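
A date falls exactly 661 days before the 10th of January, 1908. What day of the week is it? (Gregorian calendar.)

Tuesday

First find the weekday of Jan 10, 1908. Doomsday rule: the anchor day for the 1900s is Wednesday. For year 08: 8÷12 = 0 r 8, and 8÷4 = 2, so 0+8+2 = 10.
Wednesday + 10 ≡ Saturday — that's 1908's doomsday.
In January the doomsday date is Jan 4 (1908 is a leap year (divisible by 4)).
Jan 10 is 6 days after Jan 4; 6 mod 7 = 6, so Saturday + 6 = Friday.
661 mod 7 = 3, so 661 days before a Friday is Friday − 3 = Tuesday.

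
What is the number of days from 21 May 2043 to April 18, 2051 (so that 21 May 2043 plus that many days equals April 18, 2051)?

2889

May 21, 2043 → May 21, 2044: 366 days (Feb 29, 2044 is in that span).
May 21, 2044 → May 21, 2045: 365 days.
May 21, 2045 → May 21, 2046: 365 days.
May 21, 2046 → May 21, 2047: 365 days.
May 21, 2047 → May 21, 2048: 366 days (Feb 29, 2048 is in that span).
May 21, 2048 → May 21, 2049: 365 days.
May 21, 2049 → May 21, 2050: 365 days.
May 21, 2050 → Jun 21, 2050: 31 days (May has 31).
Jun 21, 2050 → Jul 21, 2050: 30 days (June has 30).
Jul 21, 2050 → Aug 21, 2050: 31 days (July has 31).
Aug 21, 2050 → Sep 21, 2050: 31 days (August has 31).
Sep 21, 2050 → Oct 21, 2050: 30 days (September has 30).
Oct 21, 2050 → Nov 21, 2050: 31 days (October has 31).
Nov 21, 2050 → Dec 21, 2050: 30 days (November has 30).
Dec 21, 2050 → Jan 21, 2051: 31 days (December has 31).
Jan 21, 2051 → Feb 21, 2051: 31 days (January has 31).
Feb 21, 2051 → Mar 21, 2051: 28 days (February has 28).
Mar 21, 2051 → Apr 18, 2051: 28 days.
Total: 2889 days.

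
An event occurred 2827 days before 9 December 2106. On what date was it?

−365 (one year) → Dec 9, 2105 (2462 left).
−365 (one year) → Dec 9, 2104 (2097 left).
−366 (one year; includes Feb 29, 2104) → Dec 9, 2103 (1731 left).
−365 (one year) → Dec 9, 2102 (1366 left).
−365 (one year) → Dec 9, 2101 (1001 left).
−365 (one year) → Dec 9, 2100 (636 left).
−365 (one year) → Dec 9, 2099 (271 left).
−9 → Nov 30, 2099 (end of Nov, 30 days; 262 left).
−30 → Oct 31, 2099 (end of Oct, 31 days; 232 left).
−31 → Sep 30, 2099 (end of Sep, 30 days; 201 left).
−30 → Aug 31, 2099 (end of Aug, 31 days; 171 left).
−31 → Jul 31, 2099 (end of Jul, 31 days; 140 left).
−31 → Jun 30, 2099 (end of Jun, 30 days; 109 left).
−30 → May 31, 2099 (end of May, 31 days; 79 left).
−31 → Apr 30, 2099 (end of Apr, 30 days; 48 left).
−30 → Mar 31, 2099 (end of Mar, 31 days; 18 left).
−18 → Mar 13, 2099.

March 13, 2099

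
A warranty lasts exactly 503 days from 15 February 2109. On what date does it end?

+365 (one year) → Feb 15, 2110 (138 left).
Feb has 28 days: +14 → Mar 1, 2110 (124 left).
Mar has 31 days: +31 → Apr 1, 2110 (93 left).
Apr has 30 days: +30 → May 1, 2110 (63 left).
May has 31 days: +31 → Jun 1, 2110 (32 left).
Jun has 30 days: +30 → Jul 1, 2110 (2 left).
+2 → Jul 3, 2110.

July 3, 2110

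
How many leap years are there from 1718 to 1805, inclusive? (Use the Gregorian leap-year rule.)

21

Multiples of 4 in [1718,1805]: 22.
Of those, multiples of 100: 1 (not leap unless ÷400).
Multiples of 400: 0.
Leap years = 22 − 1 + 0 = 21.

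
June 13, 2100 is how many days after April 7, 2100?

Apr 7, 2100 → May 7, 2100: 30 days (April has 30).
May 7, 2100 → Jun 7, 2100: 31 days (May has 31).
Jun 7, 2100 → Jun 13, 2100: 6 days.
Total: 67 days.

67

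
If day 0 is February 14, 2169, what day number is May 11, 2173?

Feb 14, 2169 → Feb 14, 2170: 365 days.
Feb 14, 2170 → Feb 14, 2171: 365 days.
Feb 14, 2171 → Feb 14, 2172: 365 days.
Feb 14, 2172 → Feb 14, 2173: 366 days (Feb 29, 2172 is in that span).
Feb 14, 2173 → Mar 14, 2173: 28 days (February has 28).
Mar 14, 2173 → Apr 14, 2173: 31 days (March has 31).
Apr 14, 2173 → May 11, 2173: 27 days.
Total: 1547 days.

1547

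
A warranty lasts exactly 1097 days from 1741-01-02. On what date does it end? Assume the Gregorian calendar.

+365 (one year) → Jan 2, 1742 (732 left).
+365 (one year) → Jan 2, 1743 (367 left).
Jan has 31 days: +30 → Feb 1, 1743 (337 left).
Feb has 28 days: +28 → Mar 1, 1743 (309 left).
Mar has 31 days: +31 → Apr 1, 1743 (278 left).
Apr has 30 days: +30 → May 1, 1743 (248 left).
May has 31 days: +31 → Jun 1, 1743 (217 left).
Jun has 30 days: +30 → Jul 1, 1743 (187 left).
Jul has 31 days: +31 → Aug 1, 1743 (156 left).
Aug has 31 days: +31 → Sep 1, 1743 (125 left).
Sep has 30 days: +30 → Oct 1, 1743 (95 left).
Oct has 31 days: +31 → Nov 1, 1743 (64 left).
Nov has 30 days: +30 → Dec 1, 1743 (34 left).
Dec has 31 days: +31 → Jan 1, 1744 (3 left).
+3 → Jan 4, 1744.

January 4, 1744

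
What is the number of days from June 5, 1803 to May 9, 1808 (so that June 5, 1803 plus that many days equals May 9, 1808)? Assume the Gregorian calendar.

1800

Jun 5, 1803 → Jun 5, 1804: 366 days (Feb 29, 1804 is in that span).
Jun 5, 1804 → Jun 5, 1805: 365 days.
Jun 5, 1805 → Jun 5, 1806: 365 days.
Jun 5, 1806 → Jun 5, 1807: 365 days.
Jun 5, 1807 → Jul 5, 1807: 30 days (June has 30).
Jul 5, 1807 → Aug 5, 1807: 31 days (July has 31).
Aug 5, 1807 → Sep 5, 1807: 31 days (August has 31).
Sep 5, 1807 → Oct 5, 1807: 30 days (September has 30).
Oct 5, 1807 → Nov 5, 1807: 31 days (October has 31).
Nov 5, 1807 → Dec 5, 1807: 30 days (November has 30).
Dec 5, 1807 → Jan 5, 1808: 31 days (December has 31).
Jan 5, 1808 → Feb 5, 1808: 31 days (January has 31).
Feb 5, 1808 → Mar 5, 1808: 29 days (February has 29).
Mar 5, 1808 → Apr 5, 1808: 31 days (March has 31).
Apr 5, 1808 → May 5, 1808: 30 days (April has 30).
May 5, 1808 → May 9, 1808: 4 days.
Total: 1800 days.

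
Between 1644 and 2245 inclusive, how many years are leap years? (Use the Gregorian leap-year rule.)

146

Multiples of 4 in [1644,2245]: 151.
Of those, multiples of 100: 6 (not leap unless ÷400).
Multiples of 400: 1.
Leap years = 151 − 6 + 1 = 146.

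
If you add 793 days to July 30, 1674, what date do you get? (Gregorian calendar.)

September 30, 1676

+365 (one year) → Jul 30, 1675 (428 left).
+366 (one year; includes Feb 29, 1676) → Jul 30, 1676 (62 left).
Jul has 31 days: +2 → Aug 1, 1676 (60 left).
Aug has 31 days: +31 → Sep 1, 1676 (29 left).
+29 → Sep 30, 1676.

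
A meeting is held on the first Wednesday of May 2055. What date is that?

May 1, 2055 is a Saturday.
The first Wednesday is therefore May 5 (4 days later).

May 5, 2055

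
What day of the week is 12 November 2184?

Friday

Doomsday rule: the anchor day for the 2100s is Sunday. For year 84: 84÷12 = 7 r 0, and 0÷4 = 0, so 7+0+0 = 7.
Sunday + 7 ≡ Sunday — that's 2184's doomsday.
In November the doomsday date is Nov 7.
Nov 12 is 5 days after Nov 7; 5 mod 7 = 5, so Sunday + 5 = Friday.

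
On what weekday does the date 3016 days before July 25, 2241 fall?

Jul 25, 2241 is a Sunday.
3016 mod 7 = 6, so 3016 days before a Sunday is Sunday − 6 = Monday.

Monday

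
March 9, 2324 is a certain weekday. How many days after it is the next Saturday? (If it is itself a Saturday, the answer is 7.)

6

Mar 9, 2324 is a Sunday.
From Sunday to the next Saturday is 6 days.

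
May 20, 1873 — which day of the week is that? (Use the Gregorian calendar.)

Tuesday

Doomsday rule: the anchor day for the 1800s is Friday. For year 73: 73÷12 = 6 r 1, and 1÷4 = 0, so 6+1+0 = 7.
Friday + 7 ≡ Friday — that's 1873's doomsday.
In May the doomsday date is May 9.
May 20 is 11 days after May 9; 11 mod 7 = 4, so Friday + 4 = Tuesday.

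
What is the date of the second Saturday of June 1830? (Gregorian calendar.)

June 12, 1830

June 1, 1830 is a Tuesday.
The first Saturday is therefore June 5 (4 days later).
The second Saturday is 5 + 1×7 = June 12.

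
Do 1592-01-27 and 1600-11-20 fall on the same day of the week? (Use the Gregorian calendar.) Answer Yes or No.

Yes

From Jan 27, 1592 to Nov 20, 1600 is 3220 days.
3220 mod 7 = 0, so they are the same weekday.
(Jan 27, 1592 is a Monday; Nov 20, 1600 is a Monday.)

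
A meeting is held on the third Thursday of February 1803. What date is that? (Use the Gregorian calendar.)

February 1, 1803 is a Tuesday.
The first Thursday is therefore February 3 (2 days later).
The third Thursday is 3 + 2×7 = February 17.

February 17, 1803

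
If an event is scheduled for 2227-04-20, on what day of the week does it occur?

Friday

January 1, 2227 is a Monday.
Jan 1, 2227 → Feb 1, 2227: 31 days (January has 31).
Feb 1, 2227 → Mar 1, 2227: 28 days (February has 28).
Mar 1, 2227 → Apr 1, 2227: 31 days (March has 31).
Apr 1, 2227 → Apr 20, 2227: 19 days.
Total: 109 days.
109 mod 7 = 4, so Monday + 4 = Friday.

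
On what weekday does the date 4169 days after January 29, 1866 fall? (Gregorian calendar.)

Friday

First find the weekday of Jan 29, 1866. Doomsday rule: the anchor day for the 1800s is Friday. For year 66: 66÷12 = 5 r 6, and 6÷4 = 1, so 5+6+1 = 12.
Friday + 12 ≡ Wednesday — that's 1866's doomsday.
In January the doomsday date is Jan 3 (1866 is not a leap year).
Jan 29 is 26 days after Jan 3; 26 mod 7 = 5, so Wednesday + 5 = Monday.
4169 mod 7 = 4, so 4169 days after a Monday is Monday + 4 = Friday.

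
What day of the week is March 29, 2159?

Doomsday rule: the anchor day for the 2100s is Sunday. For year 59: 59÷12 = 4 r 11, and 11÷4 = 2, so 4+11+2 = 17.
Sunday + 17 ≡ Wednesday — that's 2159's doomsday.
In March the doomsday date is Mar 14.
Mar 29 is 15 days after Mar 14; 15 mod 7 = 1, so Wednesday + 1 = Thursday.

Thursday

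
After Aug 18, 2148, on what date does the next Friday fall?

Aug 18, 2148 is a Sunday.
From Sunday to the next Friday is 5 days.
Aug 18, 2148 + 5 = Aug 23, 2148.

August 23, 2148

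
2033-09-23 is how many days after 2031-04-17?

Apr 17, 2031 → Apr 17, 2032: 366 days (Feb 29, 2032 is in that span).
Apr 17, 2032 → Apr 17, 2033: 365 days.
Apr 17, 2033 → May 17, 2033: 30 days (April has 30).
May 17, 2033 → Jun 17, 2033: 31 days (May has 31).
Jun 17, 2033 → Jul 17, 2033: 30 days (June has 30).
Jul 17, 2033 → Aug 17, 2033: 31 days (July has 31).
Aug 17, 2033 → Sep 17, 2033: 31 days (August has 31).
Sep 17, 2033 → Sep 23, 2033: 6 days.
Total: 890 days.

890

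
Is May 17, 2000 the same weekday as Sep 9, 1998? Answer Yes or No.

Yes

From Sep 9, 1998 to May 17, 2000 is 616 days.
616 mod 7 = 0, so they are the same weekday.
(Sep 9, 1998 is a Wednesday; May 17, 2000 is a Wednesday.)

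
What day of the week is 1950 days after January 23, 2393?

Wednesday

First find the weekday of Jan 23, 2393. Doomsday rule: the anchor day for the 2300s is Wednesday. For year 93: 93÷12 = 7 r 9, and 9÷4 = 2, so 7+9+2 = 18.
Wednesday + 18 ≡ Sunday — that's 2393's doomsday.
In January the doomsday date is Jan 3 (2393 is not a leap year).
Jan 23 is 20 days after Jan 3; 20 mod 7 = 6, so Sunday + 6 = Saturday.
1950 mod 7 = 4, so 1950 days after a Saturday is Saturday + 4 = Wednesday.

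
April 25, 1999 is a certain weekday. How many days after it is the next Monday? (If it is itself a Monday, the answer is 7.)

Apr 25, 1999 is a Sunday.
From Sunday to the next Monday is 1 day.

1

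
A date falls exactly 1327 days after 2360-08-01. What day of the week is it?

First find the weekday of Aug 1, 2360. Doomsday rule: the anchor day for the 2300s is Wednesday. For year 60: 60÷12 = 5 r 0, and 0÷4 = 0, so 5+0+0 = 5.
Wednesday + 5 ≡ Monday — that's 2360's doomsday.
In August the doomsday date is Aug 8.
Aug 1 is 7 days before Aug 8; 7 mod 7 = 0, so Monday − 0 = Monday.
1327 mod 7 = 4, so 1327 days after a Monday is Monday + 4 = Friday.

Friday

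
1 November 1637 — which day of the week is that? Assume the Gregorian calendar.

Doomsday rule: the anchor day for the 1600s is Tuesday. For year 37: 37÷12 = 3 r 1, and 1÷4 = 0, so 3+1+0 = 4.
Tuesday + 4 ≡ Saturday — that's 1637's doomsday.
In November the doomsday date is Nov 7.
Nov 1 is 6 days before Nov 7; 6 mod 7 = 6, so Saturday − 6 = Sunday.

Sunday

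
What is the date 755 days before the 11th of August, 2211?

July 17, 2209

−365 (one year) → Aug 11, 2210 (390 left).
−11 → Jul 31, 2210 (end of Jul, 31 days; 379 left).
−31 → Jun 30, 2210 (end of Jun, 30 days; 348 left).
−30 → May 31, 2210 (end of May, 31 days; 318 left).
−31 → Apr 30, 2210 (end of Apr, 30 days; 287 left).
−30 → Mar 31, 2210 (end of Mar, 31 days; 257 left).
−31 → Feb 28, 2210 (end of Feb, 28 days; 226 left).
−28 → Jan 31, 2210 (end of Jan, 31 days; 198 left).
−31 → Dec 31, 2209 (end of Dec, 31 days; 167 left).
−31 → Nov 30, 2209 (end of Nov, 30 days; 136 left).
−30 → Oct 31, 2209 (end of Oct, 31 days; 106 left).
−31 → Sep 30, 2209 (end of Sep, 30 days; 75 left).
−30 → Aug 31, 2209 (end of Aug, 31 days; 45 left).
−31 → Jul 31, 2209 (end of Jul, 31 days; 14 left).
−14 → Jul 17, 2209.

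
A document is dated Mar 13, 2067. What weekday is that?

January 1, 2067 is a Saturday.
Jan 1, 2067 → Feb 1, 2067: 31 days (January has 31).
Feb 1, 2067 → Mar 1, 2067: 28 days (February has 28).
Mar 1, 2067 → Mar 13, 2067: 12 days.
Total: 71 days.
71 mod 7 = 1, so Saturday + 1 = Sunday.

Sunday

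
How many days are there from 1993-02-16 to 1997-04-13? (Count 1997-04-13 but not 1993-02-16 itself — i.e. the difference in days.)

Feb 16, 1993 → Feb 16, 1994: 365 days.
Feb 16, 1994 → Feb 16, 1995: 365 days.
Feb 16, 1995 → Feb 16, 1996: 365 days.
Feb 16, 1996 → Feb 16, 1997: 366 days (Feb 29, 1996 is in that span).
Feb 16, 1997 → Mar 16, 1997: 28 days (February has 28).
Mar 16, 1997 → Apr 13, 1997: 28 days.
Total: 1517 days.

1517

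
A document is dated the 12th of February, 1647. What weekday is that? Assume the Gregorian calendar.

Tuesday

Doomsday rule: the anchor day for the 1600s is Tuesday. For year 47: 47÷12 = 3 r 11, and 11÷4 = 2, so 3+11+2 = 16.
Tuesday + 16 ≡ Thursday — that's 1647's doomsday.
In February the doomsday date is Feb 28 (1647 is not a leap year).
Feb 12 is 16 days before Feb 28; 16 mod 7 = 2, so Thursday − 2 = Tuesday.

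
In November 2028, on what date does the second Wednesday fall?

November 1, 2028 is a Wednesday.
The first Wednesday is therefore November 1 (same day).
The second Wednesday is 1 + 1×7 = November 8.

November 8, 2028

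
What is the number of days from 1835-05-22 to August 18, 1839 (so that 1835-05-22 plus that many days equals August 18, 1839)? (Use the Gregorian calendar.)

1549

May 22, 1835 → May 22, 1836: 366 days (Feb 29, 1836 is in that span).
May 22, 1836 → May 22, 1837: 365 days.
May 22, 1837 → May 22, 1838: 365 days.
May 22, 1838 → May 22, 1839: 365 days.
May 22, 1839 → Jun 22, 1839: 31 days (May has 31).
Jun 22, 1839 → Jul 22, 1839: 30 days (June has 30).
Jul 22, 1839 → Aug 18, 1839: 27 days.
Total: 1549 days.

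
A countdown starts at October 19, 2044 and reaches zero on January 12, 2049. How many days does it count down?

Oct 19, 2044 → Oct 19, 2045: 365 days.
Oct 19, 2045 → Oct 19, 2046: 365 days.
Oct 19, 2046 → Oct 19, 2047: 365 days.
Oct 19, 2047 → Oct 19, 2048: 366 days (Feb 29, 2048 is in that span).
Oct 19, 2048 → Nov 19, 2048: 31 days (October has 31).
Nov 19, 2048 → Dec 19, 2048: 30 days (November has 30).
Dec 19, 2048 → Jan 12, 2049: 24 days.
Total: 1546 days.

1546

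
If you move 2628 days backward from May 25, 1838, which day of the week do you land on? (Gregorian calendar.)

Tuesday

First find the weekday of May 25, 1838. Doomsday rule: the anchor day for the 1800s is Friday. For year 38: 38÷12 = 3 r 2, and 2÷4 = 0, so 3+2+0 = 5.
Friday + 5 ≡ Wednesday — that's 1838's doomsday.
In May the doomsday date is May 9.
May 25 is 16 days after May 9; 16 mod 7 = 2, so Wednesday + 2 = Friday.
2628 mod 7 = 3, so 2628 days before a Friday is Friday − 3 = Tuesday.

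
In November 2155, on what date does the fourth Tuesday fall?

November 25, 2155

November 1, 2155 is a Saturday.
The first Tuesday is therefore November 4 (3 days later).
The fourth Tuesday is 4 + 3×7 = November 25.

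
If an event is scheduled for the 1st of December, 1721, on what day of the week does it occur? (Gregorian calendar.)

Monday

Doomsday rule: the anchor day for the 1700s is Sunday. For year 21: 21÷12 = 1 r 9, and 9÷4 = 2, so 1+9+2 = 12.
Sunday + 12 ≡ Friday — that's 1721's doomsday.
In December the doomsday date is Dec 12.
Dec 1 is 11 days before Dec 12; 11 mod 7 = 4, so Friday − 4 = Monday.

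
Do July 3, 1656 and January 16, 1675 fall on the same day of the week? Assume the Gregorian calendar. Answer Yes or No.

From Jul 3, 1656 to Jan 16, 1675 is 6771 days.
6771 mod 7 = 2, so they are different weekdays.
(Jul 3, 1656 is a Monday; Jan 16, 1675 is a Wednesday.)

No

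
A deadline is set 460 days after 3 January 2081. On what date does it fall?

April 8, 2082

+365 (one year) → Jan 3, 2082 (95 left).
Jan has 31 days: +29 → Feb 1, 2082 (66 left).
Feb has 28 days: +28 → Mar 1, 2082 (38 left).
Mar has 31 days: +31 → Apr 1, 2082 (7 left).
+7 → Apr 8, 2082.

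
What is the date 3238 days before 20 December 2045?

February 7, 2037

−365 (one year) → Dec 20, 2044 (2873 left).
−366 (one year; includes Feb 29, 2044) → Dec 20, 2043 (2507 left).
−365 (one year) → Dec 20, 2042 (2142 left).
−365 (one year) → Dec 20, 2041 (1777 left).
−365 (one year) → Dec 20, 2040 (1412 left).
−366 (one year; includes Feb 29, 2040) → Dec 20, 2039 (1046 left).
−365 (one year) → Dec 20, 2038 (681 left).
−365 (one year) → Dec 20, 2037 (316 left).
−20 → Nov 30, 2037 (end of Nov, 30 days; 296 left).
−30 → Oct 31, 2037 (end of Oct, 31 days; 266 left).
−31 → Sep 30, 2037 (end of Sep, 30 days; 235 left).
−30 → Aug 31, 2037 (end of Aug, 31 days; 205 left).
−31 → Jul 31, 2037 (end of Jul, 31 days; 174 left).
−31 → Jun 30, 2037 (end of Jun, 30 days; 143 left).
−30 → May 31, 2037 (end of May, 31 days; 113 left).
−31 → Apr 30, 2037 (end of Apr, 30 days; 82 left).
−30 → Mar 31, 2037 (end of Mar, 31 days; 52 left).
−31 → Feb 28, 2037 (end of Feb, 28 days; 21 left).
−21 → Feb 7, 2037.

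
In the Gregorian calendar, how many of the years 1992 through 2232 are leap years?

Multiples of 4 in [1992,2232]: 61.
Of those, multiples of 100: 3 (not leap unless ÷400).
Multiples of 400: 1.
Leap years = 61 − 3 + 1 = 59.

59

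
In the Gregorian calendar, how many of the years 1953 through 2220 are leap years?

Multiples of 4 in [1953,2220]: 67.
Of those, multiples of 100: 3 (not leap unless ÷400).
Multiples of 400: 1.
Leap years = 67 − 3 + 1 = 65.

65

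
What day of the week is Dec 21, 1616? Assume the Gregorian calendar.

Doomsday rule: the anchor day for the 1600s is Tuesday. For year 16: 16÷12 = 1 r 4, and 4÷4 = 1, so 1+4+1 = 6.
Tuesday + 6 ≡ Monday — that's 1616's doomsday.
In December the doomsday date is Dec 12.
Dec 21 is 9 days after Dec 12; 9 mod 7 = 2, so Monday + 2 = Wednesday.

Wednesday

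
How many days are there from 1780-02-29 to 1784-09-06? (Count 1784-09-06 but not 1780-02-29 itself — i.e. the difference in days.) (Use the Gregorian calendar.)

Feb 29, 1780 → Mar 1, 1781: 366 days.
Mar 1, 1781 → Mar 1, 1782: 365 days.
Mar 1, 1782 → Mar 1, 1783: 365 days.
Mar 1, 1783 → Mar 1, 1784: 366 days (Feb 29, 1784 is in that span).
Mar 1, 1784 → Apr 1, 1784: 31 days (March has 31).
Apr 1, 1784 → May 1, 1784: 30 days (April has 30).
May 1, 1784 → Jun 1, 1784: 31 days (May has 31).
Jun 1, 1784 → Jul 1, 1784: 30 days (June has 30).
Jul 1, 1784 → Aug 1, 1784: 31 days (July has 31).
Aug 1, 1784 → Sep 1, 1784: 31 days (August has 31).
Sep 1, 1784 → Sep 6, 1784: 5 days.
Total: 1651 days.

1651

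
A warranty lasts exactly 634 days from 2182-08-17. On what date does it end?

May 12, 2184

+365 (one year) → Aug 17, 2183 (269 left).
Aug has 31 days: +15 → Sep 1, 2183 (254 left).
Sep has 30 days: +30 → Oct 1, 2183 (224 left).
Oct has 31 days: +31 → Nov 1, 2183 (193 left).
Nov has 30 days: +30 → Dec 1, 2183 (163 left).
Dec has 31 days: +31 → Jan 1, 2184 (132 left).
Jan has 31 days: +31 → Feb 1, 2184 (101 left).
Feb has 29 days: +29 → Mar 1, 2184 (72 left).
Mar has 31 days: +31 → Apr 1, 2184 (41 left).
Apr has 30 days: +30 → May 1, 2184 (11 left).
+11 → May 12, 2184.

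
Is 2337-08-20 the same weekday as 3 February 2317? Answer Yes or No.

No

From Feb 3, 2317 to Aug 20, 2337 is 7503 days.
7503 mod 7 = 6, so they are different weekdays.
(Feb 3, 2317 is a Saturday; Aug 20, 2337 is a Friday.)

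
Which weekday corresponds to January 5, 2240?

Doomsday rule: the anchor day for the 2200s is Friday. For year 40: 40÷12 = 3 r 4, and 4÷4 = 1, so 3+4+1 = 8.
Friday + 8 ≡ Saturday — that's 2240's doomsday.
In January the doomsday date is Jan 4 (2240 is a leap year (divisible by 4)).
Jan 5 is 1 day after Jan 4; 1 mod 7 = 1, so Saturday + 1 = Sunday.

Sunday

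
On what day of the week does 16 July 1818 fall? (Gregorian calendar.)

Doomsday rule: the anchor day for the 1800s is Friday. For year 18: 18÷12 = 1 r 6, and 6÷4 = 1, so 1+6+1 = 8.
Friday + 8 ≡ Saturday — that's 1818's doomsday.
In July the doomsday date is Jul 11.
Jul 16 is 5 days after Jul 11; 5 mod 7 = 5, so Saturday + 5 = Thursday.

Thursday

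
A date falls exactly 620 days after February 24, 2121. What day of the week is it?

Friday

Feb 24, 2121 is a Monday.
620 mod 7 = 4, so 620 days after a Monday is Monday + 4 = Friday.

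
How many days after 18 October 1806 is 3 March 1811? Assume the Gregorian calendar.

Oct 18, 1806 → Oct 18, 1807: 365 days.
Oct 18, 1807 → Oct 18, 1808: 366 days (Feb 29, 1808 is in that span).
Oct 18, 1808 → Oct 18, 1809: 365 days.
Oct 18, 1809 → Oct 18, 1810: 365 days.
Oct 18, 1810 → Nov 18, 1810: 31 days (October has 31).
Nov 18, 1810 → Dec 18, 1810: 30 days (November has 30).
Dec 18, 1810 → Jan 18, 1811: 31 days (December has 31).
Jan 18, 1811 → Feb 18, 1811: 31 days (January has 31).
Feb 18, 1811 → Mar 3, 1811: 13 days.
Total: 1597 days.

1597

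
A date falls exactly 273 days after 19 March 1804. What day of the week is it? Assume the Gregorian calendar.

First find the weekday of Mar 19, 1804. Doomsday rule: the anchor day for the 1800s is Friday. For year 04: 4÷12 = 0 r 4, and 4÷4 = 1, so 0+4+1 = 5.
Friday + 5 ≡ Wednesday — that's 1804's doomsday.
In March the doomsday date is Mar 14.
Mar 19 is 5 days after Mar 14; 5 mod 7 = 5, so Wednesday + 5 = Monday.
273 mod 7 = 0, so 273 days after a Monday is Monday + 0 = Monday.

Monday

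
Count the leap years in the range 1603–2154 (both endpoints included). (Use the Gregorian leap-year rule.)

134

Multiples of 4 in [1603,2154]: 138.
Of those, multiples of 100: 5 (not leap unless ÷400).
Multiples of 400: 1.
Leap years = 138 − 5 + 1 = 134.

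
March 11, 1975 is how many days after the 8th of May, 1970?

May 8, 1970 → May 8, 1971: 365 days.
May 8, 1971 → May 8, 1972: 366 days (Feb 29, 1972 is in that span).
May 8, 1972 → May 8, 1973: 365 days.
May 8, 1973 → May 8, 1974: 365 days.
May 8, 1974 → Jun 8, 1974: 31 days (May has 31).
Jun 8, 1974 → Jul 8, 1974: 30 days (June has 30).
Jul 8, 1974 → Aug 8, 1974: 31 days (July has 31).
Aug 8, 1974 → Sep 8, 1974: 31 days (August has 31).
Sep 8, 1974 → Oct 8, 1974: 30 days (September has 30).
Oct 8, 1974 → Nov 8, 1974: 31 days (October has 31).
Nov 8, 1974 → Dec 8, 1974: 30 days (November has 30).
Dec 8, 1974 → Jan 8, 1975: 31 days (December has 31).
Jan 8, 1975 → Feb 8, 1975: 31 days (January has 31).
Feb 8, 1975 → Mar 8, 1975: 28 days (February has 28).
Mar 8, 1975 → Mar 11, 1975: 3 days.
Total: 1768 days.

1768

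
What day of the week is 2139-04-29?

Wednesday

Doomsday rule: the anchor day for the 2100s is Sunday. For year 39: 39÷12 = 3 r 3, and 3÷4 = 0, so 3+3+0 = 6.
Sunday + 6 ≡ Saturday — that's 2139's doomsday.
In April the doomsday date is Apr 4.
Apr 29 is 25 days after Apr 4; 25 mod 7 = 4, so Saturday + 4 = Wednesday.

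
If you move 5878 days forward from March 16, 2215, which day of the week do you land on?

Tuesday

Mar 16, 2215 is a Thursday.
5878 mod 7 = 5, so 5878 days after a Thursday is Thursday + 5 = Tuesday.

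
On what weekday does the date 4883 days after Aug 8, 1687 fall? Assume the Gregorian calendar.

Tuesday

Aug 8, 1687 is a Friday.
4883 mod 7 = 4, so 4883 days after a Friday is Friday + 4 = Tuesday.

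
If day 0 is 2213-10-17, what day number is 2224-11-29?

Oct 17, 2213 → Oct 17, 2214: 365 days.
Oct 17, 2214 → Oct 17, 2215: 365 days.
Oct 17, 2215 → Oct 17, 2216: 366 days (Feb 29, 2216 is in that span).
Oct 17, 2216 → Oct 17, 2217: 365 days.
Oct 17, 2217 → Oct 17, 2218: 365 days.
Oct 17, 2218 → Oct 17, 2219: 365 days.
Oct 17, 2219 → Oct 17, 2220: 366 days (Feb 29, 2220 is in that span).
Oct 17, 2220 → Oct 17, 2221: 365 days.
Oct 17, 2221 → Oct 17, 2222: 365 days.
Oct 17, 2222 → Oct 17, 2223: 365 days.
Oct 17, 2223 → Oct 17, 2224: 366 days (Feb 29, 2224 is in that span).
Oct 17, 2224 → Nov 17, 2224: 31 days (October has 31).
Nov 17, 2224 → Nov 29, 2224: 12 days.
Total: 4061 days.

4061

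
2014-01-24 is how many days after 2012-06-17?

586

Jun 17, 2012 → Jun 17, 2013: 365 days.
Jun 17, 2013 → Jul 17, 2013: 30 days (June has 30).
Jul 17, 2013 → Aug 17, 2013: 31 days (July has 31).
Aug 17, 2013 → Sep 17, 2013: 31 days (August has 31).
Sep 17, 2013 → Oct 17, 2013: 30 days (September has 30).
Oct 17, 2013 → Nov 17, 2013: 31 days (October has 31).
Nov 17, 2013 → Dec 17, 2013: 30 days (November has 30).
Dec 17, 2013 → Jan 17, 2014: 31 days (December has 31).
Jan 17, 2014 → Jan 24, 2014: 7 days.
Total: 586 days.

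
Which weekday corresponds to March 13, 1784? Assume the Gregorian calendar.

Doomsday rule: the anchor day for the 1700s is Sunday. For year 84: 84÷12 = 7 r 0, and 0÷4 = 0, so 7+0+0 = 7.
Sunday + 7 ≡ Sunday — that's 1784's doomsday.
In March the doomsday date is Mar 14.
Mar 13 is 1 day before Mar 14; 1 mod 7 = 1, so Sunday − 1 = Saturday.

Saturday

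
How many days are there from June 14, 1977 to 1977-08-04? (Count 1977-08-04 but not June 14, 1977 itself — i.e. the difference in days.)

Jun 14, 1977 → Jul 14, 1977: 30 days (June has 30).
Jul 14, 1977 → Aug 4, 1977: 21 days.
Total: 51 days.

51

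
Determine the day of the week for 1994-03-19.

Saturday

Doomsday rule: the anchor day for the 1900s is Wednesday. For year 94: 94÷12 = 7 r 10, and 10÷4 = 2, so 7+10+2 = 19.
Wednesday + 19 ≡ Monday — that's 1994's doomsday.
In March the doomsday date is Mar 14.
Mar 19 is 5 days after Mar 14; 5 mod 7 = 5, so Monday + 5 = Saturday.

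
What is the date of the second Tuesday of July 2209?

July 11, 2209

July 1, 2209 is a Saturday.
The first Tuesday is therefore July 4 (3 days later).
The second Tuesday is 4 + 1×7 = July 11.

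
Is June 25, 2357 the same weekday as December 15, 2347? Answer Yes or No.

No

From Dec 15, 2347 to Jun 25, 2357 is 3480 days.
3480 mod 7 = 1, so they are different weekdays.
(Dec 15, 2347 is a Monday; Jun 25, 2357 is a Tuesday.)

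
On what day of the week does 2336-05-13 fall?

Wednesday

Doomsday rule: the anchor day for the 2300s is Wednesday. For year 36: 36÷12 = 3 r 0, and 0÷4 = 0, so 3+0+0 = 3.
Wednesday + 3 ≡ Saturday — that's 2336's doomsday.
In May the doomsday date is May 9.
May 13 is 4 days after May 9; 4 mod 7 = 4, so Saturday + 4 = Wednesday.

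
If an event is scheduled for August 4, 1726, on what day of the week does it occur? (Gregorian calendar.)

Doomsday rule: the anchor day for the 1700s is Sunday. For year 26: 26÷12 = 2 r 2, and 2÷4 = 0, so 2+2+0 = 4.
Sunday + 4 ≡ Thursday — that's 1726's doomsday.
In August the doomsday date is Aug 8.
Aug 4 is 4 days before Aug 8; 4 mod 7 = 4, so Thursday − 4 = Sunday.

Sunday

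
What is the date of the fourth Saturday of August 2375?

August 23, 2375

August 1, 2375 is a Friday.
The first Saturday is therefore August 2 (1 days later).
The fourth Saturday is 2 + 3×7 = August 23.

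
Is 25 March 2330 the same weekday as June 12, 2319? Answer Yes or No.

From Jun 12, 2319 to Mar 25, 2330 is 3939 days.
3939 mod 7 = 5, so they are different weekdays.
(Jun 12, 2319 is a Thursday; Mar 25, 2330 is a Tuesday.)

No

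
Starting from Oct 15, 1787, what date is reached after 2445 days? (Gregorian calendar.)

June 25, 1794

+366 (one year; includes Feb 29, 1788) → Oct 15, 1788 (2079 left).
+365 (one year) → Oct 15, 1789 (1714 left).
+365 (one year) → Oct 15, 1790 (1349 left).
+365 (one year) → Oct 15, 1791 (984 left).
+366 (one year; includes Feb 29, 1792) → Oct 15, 1792 (618 left).
+365 (one year) → Oct 15, 1793 (253 left).
Oct has 31 days: +17 → Nov 1, 1793 (236 left).
Nov has 30 days: +30 → Dec 1, 1793 (206 left).
Dec has 31 days: +31 → Jan 1, 1794 (175 left).
Jan has 31 days: +31 → Feb 1, 1794 (144 left).
Feb has 28 days: +28 → Mar 1, 1794 (116 left).
Mar has 31 days: +31 → Apr 1, 1794 (85 left).
Apr has 30 days: +30 → May 1, 1794 (55 left).
May has 31 days: +31 → Jun 1, 1794 (24 left).
+24 → Jun 25, 1794.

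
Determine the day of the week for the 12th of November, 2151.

Friday

Doomsday rule: the anchor day for the 2100s is Sunday. For year 51: 51÷12 = 4 r 3, and 3÷4 = 0, so 4+3+0 = 7.
Sunday + 7 ≡ Sunday — that's 2151's doomsday.
In November the doomsday date is Nov 7.
Nov 12 is 5 days after Nov 7; 5 mod 7 = 5, so Sunday + 5 = Friday.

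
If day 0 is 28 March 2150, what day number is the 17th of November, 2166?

Mar 28, 2150 → Mar 28, 2151: 365 days.
Mar 28, 2151 → Mar 28, 2152: 366 days (Feb 29, 2152 is in that span).
Mar 28, 2152 → Mar 28, 2153: 365 days.
Mar 28, 2153 → Mar 28, 2154: 365 days.
Mar 28, 2154 → Mar 28, 2155: 365 days.
Mar 28, 2155 → Mar 28, 2156: 366 days (Feb 29, 2156 is in that span).
Mar 28, 2156 → Mar 28, 2157: 365 days.
Mar 28, 2157 → Mar 28, 2158: 365 days.
Mar 28, 2158 → Mar 28, 2159: 365 days.
Mar 28, 2159 → Mar 28, 2160: 366 days (Feb 29, 2160 is in that span).
Mar 28, 2160 → Mar 28, 2161: 365 days.
Mar 28, 2161 → Mar 28, 2162: 365 days.
Mar 28, 2162 → Mar 28, 2163: 365 days.
Mar 28, 2163 → Mar 28, 2164: 366 days (Feb 29, 2164 is in that span).
Mar 28, 2164 → Mar 28, 2165: 365 days.
Mar 28, 2165 → Mar 28, 2166: 365 days.
Mar 28, 2166 → Apr 28, 2166: 31 days (March has 31).
Apr 28, 2166 → May 28, 2166: 30 days (April has 30).
May 28, 2166 → Jun 28, 2166: 31 days (May has 31).
Jun 28, 2166 → Jul 28, 2166: 30 days (June has 30).
Jul 28, 2166 → Aug 28, 2166: 31 days (July has 31).
Aug 28, 2166 → Sep 28, 2166: 31 days (August has 31).
Sep 28, 2166 → Oct 28, 2166: 30 days (September has 30).
Oct 28, 2166 → Nov 17, 2166: 20 days.
Total: 6078 days.

6078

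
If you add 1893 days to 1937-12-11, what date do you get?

+365 (one year) → Dec 11, 1938 (1528 left).
+365 (one year) → Dec 11, 1939 (1163 left).
+366 (one year; includes Feb 29, 1940) → Dec 11, 1940 (797 left).
+365 (one year) → Dec 11, 1941 (432 left).
+365 (one year) → Dec 11, 1942 (67 left).
Dec has 31 days: +21 → Jan 1, 1943 (46 left).
Jan has 31 days: +31 → Feb 1, 1943 (15 left).
+15 → Feb 16, 1943.

February 16, 1943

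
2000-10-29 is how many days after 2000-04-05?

Apr 5, 2000 → May 5, 2000: 30 days (April has 30).
May 5, 2000 → Jun 5, 2000: 31 days (May has 31).
Jun 5, 2000 → Jul 5, 2000: 30 days (June has 30).
Jul 5, 2000 → Aug 5, 2000: 31 days (July has 31).
Aug 5, 2000 → Sep 5, 2000: 31 days (August has 31).
Sep 5, 2000 → Oct 5, 2000: 30 days (September has 30).
Oct 5, 2000 → Oct 29, 2000: 24 days.
Total: 207 days.

207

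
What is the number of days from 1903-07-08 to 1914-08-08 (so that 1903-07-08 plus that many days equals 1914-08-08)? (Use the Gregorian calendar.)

4049

Jul 8, 1903 → Jul 8, 1904: 366 days (Feb 29, 1904 is in that span).
Jul 8, 1904 → Jul 8, 1905: 365 days.
Jul 8, 1905 → Jul 8, 1906: 365 days.
Jul 8, 1906 → Jul 8, 1907: 365 days.
Jul 8, 1907 → Jul 8, 1908: 366 days (Feb 29, 1908 is in that span).
Jul 8, 1908 → Jul 8, 1909: 365 days.
Jul 8, 1909 → Jul 8, 1910: 365 days.
Jul 8, 1910 → Jul 8, 1911: 365 days.
Jul 8, 1911 → Jul 8, 1912: 366 days (Feb 29, 1912 is in that span).
Jul 8, 1912 → Jul 8, 1913: 365 days.
Jul 8, 1913 → Aug 8, 1913: 31 days (July has 31).
Aug 8, 1913 → Sep 8, 1913: 31 days (August has 31).
Sep 8, 1913 → Oct 8, 1913: 30 days (September has 30).
Oct 8, 1913 → Nov 8, 1913: 31 days (October has 31).
Nov 8, 1913 → Dec 8, 1913: 30 days (November has 30).
Dec 8, 1913 → Jan 8, 1914: 31 days (December has 31).
Jan 8, 1914 → Feb 8, 1914: 31 days (January has 31).
Feb 8, 1914 → Mar 8, 1914: 28 days (February has 28).
Mar 8, 1914 → Apr 8, 1914: 31 days (March has 31).
Apr 8, 1914 → May 8, 1914: 30 days (April has 30).
May 8, 1914 → Jun 8, 1914: 31 days (May has 31).
Jun 8, 1914 → Jul 8, 1914: 30 days (June has 30).
Jul 8, 1914 → Aug 8, 1914: 31 days.
Total: 4049 days.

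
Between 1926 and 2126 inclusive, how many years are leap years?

Multiples of 4 in [1926,2126]: 50.
Of those, multiples of 100: 2 (not leap unless ÷400).
Multiples of 400: 1.
Leap years = 50 − 2 + 1 = 49.

49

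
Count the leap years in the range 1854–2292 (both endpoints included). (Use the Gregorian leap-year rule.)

107

Multiples of 4 in [1854,2292]: 110.
Of those, multiples of 100: 4 (not leap unless ÷400).
Multiples of 400: 1.
Leap years = 110 − 4 + 1 = 107.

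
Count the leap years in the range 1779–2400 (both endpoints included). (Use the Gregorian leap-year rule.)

151

Multiples of 4 in [1779,2400]: 156.
Of those, multiples of 100: 7 (not leap unless ÷400).
Multiples of 400: 2.
Leap years = 156 − 7 + 2 = 151.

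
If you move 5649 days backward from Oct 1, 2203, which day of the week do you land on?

Oct 1, 2203 is a Saturday.
5649 mod 7 = 0, so 5649 days before a Saturday is Saturday − 0 = Saturday.

Saturday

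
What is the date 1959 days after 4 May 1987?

+366 (one year; includes Feb 29, 1988) → May 4, 1988 (1593 left).
+365 (one year) → May 4, 1989 (1228 left).
+365 (one year) → May 4, 1990 (863 left).
+365 (one year) → May 4, 1991 (498 left).
+366 (one year; includes Feb 29, 1992) → May 4, 1992 (132 left).
May has 31 days: +28 → Jun 1, 1992 (104 left).
Jun has 30 days: +30 → Jul 1, 1992 (74 left).
Jul has 31 days: +31 → Aug 1, 1992 (43 left).
Aug has 31 days: +31 → Sep 1, 1992 (12 left).
+12 → Sep 13, 1992.

September 13, 1992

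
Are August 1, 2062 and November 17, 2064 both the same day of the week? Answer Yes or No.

No

From Aug 1, 2062 to Nov 17, 2064 is 839 days.
839 mod 7 = 6, so they are different weekdays.
(Aug 1, 2062 is a Tuesday; Nov 17, 2064 is a Monday.)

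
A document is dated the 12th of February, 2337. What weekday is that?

Friday

Doomsday rule: the anchor day for the 2300s is Wednesday. For year 37: 37÷12 = 3 r 1, and 1÷4 = 0, so 3+1+0 = 4.
Wednesday + 4 ≡ Sunday — that's 2337's doomsday.
In February the doomsday date is Feb 28 (2337 is not a leap year).
Feb 12 is 16 days before Feb 28; 16 mod 7 = 2, so Sunday − 2 = Friday.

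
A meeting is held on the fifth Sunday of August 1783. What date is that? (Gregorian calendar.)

August 1, 1783 is a Friday.
The first Sunday is therefore August 3 (2 days later).
The fifth Sunday is 3 + 4×7 = August 31.

August 31, 1783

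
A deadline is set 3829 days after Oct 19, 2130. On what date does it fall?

April 13, 2141

+365 (one year) → Oct 19, 2131 (3464 left).
+366 (one year; includes Feb 29, 2132) → Oct 19, 2132 (3098 left).
+365 (one year) → Oct 19, 2133 (2733 left).
+365 (one year) → Oct 19, 2134 (2368 left).
+365 (one year) → Oct 19, 2135 (2003 left).
+366 (one year; includes Feb 29, 2136) → Oct 19, 2136 (1637 left).
+365 (one year) → Oct 19, 2137 (1272 left).
+365 (one year) → Oct 19, 2138 (907 left).
+365 (one year) → Oct 19, 2139 (542 left).
+366 (one year; includes Feb 29, 2140) → Oct 19, 2140 (176 left).
Oct has 31 days: +13 → Nov 1, 2140 (163 left).
Nov has 30 days: +30 → Dec 1, 2140 (133 left).
Dec has 31 days: +31 → Jan 1, 2141 (102 left).
Jan has 31 days: +31 → Feb 1, 2141 (71 left).
Feb has 28 days: +28 → Mar 1, 2141 (43 left).
Mar has 31 days: +31 → Apr 1, 2141 (12 left).
+12 → Apr 13, 2141.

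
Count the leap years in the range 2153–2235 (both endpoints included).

19

Multiples of 4 in [2153,2235]: 20.
Of those, multiples of 100: 1 (not leap unless ÷400).
Multiples of 400: 0.
Leap years = 20 − 1 + 0 = 19.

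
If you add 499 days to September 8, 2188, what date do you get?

+365 (one year) → Sep 8, 2189 (134 left).
Sep has 30 days: +23 → Oct 1, 2189 (111 left).
Oct has 31 days: +31 → Nov 1, 2189 (80 left).
Nov has 30 days: +30 → Dec 1, 2189 (50 left).
Dec has 31 days: +31 → Jan 1, 2190 (19 left).
+19 → Jan 20, 2190.

January 20, 2190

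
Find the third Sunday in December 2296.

December 1, 2296 is a Tuesday.
The first Sunday is therefore December 6 (5 days later).
The third Sunday is 6 + 2×7 = December 20.

December 20, 2296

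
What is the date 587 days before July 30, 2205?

December 21, 2203

−365 (one year) → Jul 30, 2204 (222 left).
−30 → Jun 30, 2204 (end of Jun, 30 days; 192 left).
−30 → May 31, 2204 (end of May, 31 days; 162 left).
−31 → Apr 30, 2204 (end of Apr, 30 days; 131 left).
−30 → Mar 31, 2204 (end of Mar, 31 days; 101 left).
−31 → Feb 29, 2204 (end of Feb, 29 days; 70 left).
−29 → Jan 31, 2204 (end of Jan, 31 days; 41 left).
−31 → Dec 31, 2203 (end of Dec, 31 days; 10 left).
−10 → Dec 21, 2203.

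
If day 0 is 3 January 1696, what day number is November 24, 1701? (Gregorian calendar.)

Jan 3, 1696 → Jan 3, 1697: 366 days (Feb 29, 1696 is in that span).
Jan 3, 1697 → Jan 3, 1698: 365 days.
Jan 3, 1698 → Jan 3, 1699: 365 days.
Jan 3, 1699 → Jan 3, 1700: 365 days.
Jan 3, 1700 → Jan 3, 1701: 365 days.
Jan 3, 1701 → Feb 3, 1701: 31 days (January has 31).
Feb 3, 1701 → Mar 3, 1701: 28 days (February has 28).
Mar 3, 1701 → Apr 3, 1701: 31 days (March has 31).
Apr 3, 1701 → May 3, 1701: 30 days (April has 30).
May 3, 1701 → Jun 3, 1701: 31 days (May has 31).
Jun 3, 1701 → Jul 3, 1701: 30 days (June has 30).
Jul 3, 1701 → Aug 3, 1701: 31 days (July has 31).
Aug 3, 1701 → Sep 3, 1701: 31 days (August has 31).
Sep 3, 1701 → Oct 3, 1701: 30 days (September has 30).
Oct 3, 1701 → Nov 3, 1701: 31 days (October has 31).
Nov 3, 1701 → Nov 24, 1701: 21 days.
Total: 2151 days.

2151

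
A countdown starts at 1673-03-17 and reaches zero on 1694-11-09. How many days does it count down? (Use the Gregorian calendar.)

7907

Mar 17, 1673 → Mar 17, 1674: 365 days.
Mar 17, 1674 → Mar 17, 1675: 365 days.
Mar 17, 1675 → Mar 17, 1676: 366 days (Feb 29, 1676 is in that span).
Mar 17, 1676 → Mar 17, 1677: 365 days.
Mar 17, 1677 → Mar 17, 1678: 365 days.
Mar 17, 1678 → Mar 17, 1679: 365 days.
Mar 17, 1679 → Mar 17, 1680: 366 days (Feb 29, 1680 is in that span).
Mar 17, 1680 → Mar 17, 1681: 365 days.
Mar 17, 1681 → Mar 17, 1682: 365 days.
Mar 17, 1682 → Mar 17, 1683: 365 days.
Mar 17, 1683 → Mar 17, 1684: 366 days (Feb 29, 1684 is in that span).
Mar 17, 1684 → Mar 17, 1685: 365 days.
Mar 17, 1685 → Mar 17, 1686: 365 days.
Mar 17, 1686 → Mar 17, 1687: 365 days.
Mar 17, 1687 → Mar 17, 1688: 366 days (Feb 29, 1688 is in that span).
Mar 17, 1688 → Mar 17, 1689: 365 days.
Mar 17, 1689 → Mar 17, 1690: 365 days.
Mar 17, 1690 → Mar 17, 1691: 365 days.
Mar 17, 1691 → Mar 17, 1692: 366 days (Feb 29, 1692 is in that span).
Mar 17, 1692 → Mar 17, 1693: 365 days.
Mar 17, 1693 → Mar 17, 1694: 365 days.
Mar 17, 1694 → Apr 17, 1694: 31 days (March has 31).
Apr 17, 1694 → May 17, 1694: 30 days (April has 30).
May 17, 1694 → Jun 17, 1694: 31 days (May has 31).
Jun 17, 1694 → Jul 17, 1694: 30 days (June has 30).
Jul 17, 1694 → Aug 17, 1694: 31 days (July has 31).
Aug 17, 1694 → Sep 17, 1694: 31 days (August has 31).
Sep 17, 1694 → Oct 17, 1694: 30 days (September has 30).
Oct 17, 1694 → Nov 9, 1694: 23 days.
Total: 7907 days.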